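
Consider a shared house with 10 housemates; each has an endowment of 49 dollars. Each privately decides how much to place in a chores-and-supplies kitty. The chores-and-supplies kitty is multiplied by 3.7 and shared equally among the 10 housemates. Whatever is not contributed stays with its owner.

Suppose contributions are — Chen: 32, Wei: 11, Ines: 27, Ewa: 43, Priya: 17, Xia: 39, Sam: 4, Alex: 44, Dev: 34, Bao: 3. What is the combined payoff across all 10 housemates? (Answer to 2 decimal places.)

Total contributed: 32 + 11 + 27 + 43 + 17 + 39 + 4 + 44 + 34 + 3 = 254; total kept: 10 × 49 − 254 = 236.
The chores-and-supplies kitty pays out 3.7 × 254 = 939.80 in aggregate.
Group total = 236 + 939.80 = 1175.80.

1175.80 dollars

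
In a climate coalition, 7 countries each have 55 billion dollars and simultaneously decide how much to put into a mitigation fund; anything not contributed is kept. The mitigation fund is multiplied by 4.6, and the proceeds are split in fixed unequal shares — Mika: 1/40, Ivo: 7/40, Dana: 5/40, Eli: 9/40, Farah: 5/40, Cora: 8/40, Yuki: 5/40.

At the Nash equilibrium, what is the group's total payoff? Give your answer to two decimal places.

583.00 billion dollars

Player j's private return per contributed unit is 4.6 × (j's share). Contributing is weakly dominant for j when that share is at least 1/4.6 = 0.2174, and contributing 0 is dominant otherwise.
The only share above 0.2174 is Eli's 9/40, contributing 55; the remaining 6 contribute 0. Total contributed: 55.
The mitigation fund pays out 4.6 × 55 = 253.00 in total (split across the unequal shares, but the aggregate is all that matters for the group sum).
The 6 free-riders keep 55 each, adding 330. Group total = 330 + 253.00 = 583.00.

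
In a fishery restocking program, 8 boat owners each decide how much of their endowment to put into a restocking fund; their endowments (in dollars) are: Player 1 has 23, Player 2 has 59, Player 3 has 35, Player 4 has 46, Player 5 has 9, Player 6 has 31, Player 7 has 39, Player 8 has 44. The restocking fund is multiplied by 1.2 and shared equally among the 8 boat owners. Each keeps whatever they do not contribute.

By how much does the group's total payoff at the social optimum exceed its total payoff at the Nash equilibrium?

57.20 dollars

The private return per contributed unit is 1.2/8 = 0.1500 < 1 for every player regardless of endowment, so the Nash equilibrium is zero contribution and the group total is Σ E_j = 23 + 59 + 35 + 46 + 9 + 31 + 39 + 44 = 286.
Each contributed unit returns 1.200 to the group, so the social optimum is full contribution by everyone: group total = 1.200 × 286 = 343.20.
Efficiency loss = (1.200 − 1) × 286 = 57.20.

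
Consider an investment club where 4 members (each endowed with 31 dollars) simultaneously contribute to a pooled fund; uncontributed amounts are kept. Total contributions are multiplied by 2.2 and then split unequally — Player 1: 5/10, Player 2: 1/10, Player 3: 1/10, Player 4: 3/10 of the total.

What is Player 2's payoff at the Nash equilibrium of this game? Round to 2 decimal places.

For player j, contributing a unit is worthwhile iff 2.2 × (j's share) ≥ 1, i.e. iff j's share is at least 0.4545.
Only Player 1 (5/10) clears that bar, contributing 31; the remaining 3 contribute 0. Total contributed: 31.
Player 2 keeps 31 and receives 2.2 × 31 × 1/10 = 6.82 from the pooled fund, for a payoff of 37.82.

37.82 dollars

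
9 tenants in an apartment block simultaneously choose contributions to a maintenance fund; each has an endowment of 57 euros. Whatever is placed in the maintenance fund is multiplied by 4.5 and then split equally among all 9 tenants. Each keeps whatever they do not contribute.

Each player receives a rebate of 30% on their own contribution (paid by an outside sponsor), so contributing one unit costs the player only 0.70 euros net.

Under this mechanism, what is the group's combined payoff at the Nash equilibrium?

513.00 euros

The effective private return is (4.5/9) / 0.70 = 0.7143, which is still under 1, so the mechanism doesn't change anyone's dominant strategy: zero contribution.
Everyone keeps their endowment and the group total is 9 × 57 = 513.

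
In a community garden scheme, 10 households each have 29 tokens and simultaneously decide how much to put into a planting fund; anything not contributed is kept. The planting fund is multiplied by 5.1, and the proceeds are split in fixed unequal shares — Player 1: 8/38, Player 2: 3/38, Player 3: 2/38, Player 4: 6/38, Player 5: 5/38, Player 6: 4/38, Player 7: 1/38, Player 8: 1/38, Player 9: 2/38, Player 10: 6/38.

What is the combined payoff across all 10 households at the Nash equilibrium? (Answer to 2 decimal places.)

408.90 tokens

For player j, contributing a unit is worthwhile iff 5.1 × (j's share) ≥ 1, i.e. iff j's share is at least 0.1961.
Only Player 1 (8/38) clears that bar, contributing 29; the remaining 9 contribute 0. Total contributed: 29.
The planting fund pays out 5.1 × 29 = 147.90 in total (split across the unequal shares, but the aggregate is all that matters for the group sum).
The 9 free-riders keep 29 each, adding 261. Group total = 261 + 147.90 = 408.90.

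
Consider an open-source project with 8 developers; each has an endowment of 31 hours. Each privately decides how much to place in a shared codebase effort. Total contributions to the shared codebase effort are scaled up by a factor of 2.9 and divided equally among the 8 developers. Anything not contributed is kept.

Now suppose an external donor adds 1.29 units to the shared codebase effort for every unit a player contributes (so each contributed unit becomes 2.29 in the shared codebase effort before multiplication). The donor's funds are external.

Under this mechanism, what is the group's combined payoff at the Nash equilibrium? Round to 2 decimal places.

248.00 hours

The effective private return is 2.9 × 2.29 / 8 = 0.8301, which is still under 1, so the mechanism doesn't change anyone's dominant strategy: zero contribution.
Everyone keeps their endowment and the group total is 8 × 31 = 248.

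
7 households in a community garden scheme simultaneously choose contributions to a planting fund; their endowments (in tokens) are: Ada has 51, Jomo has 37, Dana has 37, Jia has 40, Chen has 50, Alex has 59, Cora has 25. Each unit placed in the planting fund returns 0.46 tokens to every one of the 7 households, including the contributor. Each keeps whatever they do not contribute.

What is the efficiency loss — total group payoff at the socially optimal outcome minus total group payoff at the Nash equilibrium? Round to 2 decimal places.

The private return per contributed unit is 0.46 < 1 for everyone, so the Nash equilibrium is zero contribution and the group total is Σ E_j = 51 + 37 + 37 + 40 + 50 + 59 + 25 = 299.
Each contributed unit returns 3.220 to the group, so the social optimum is full contribution by everyone: group total = 3.220 × 299 = 962.78.
Efficiency loss = (3.220 − 1) × 299 = 663.78.

663.78 tokens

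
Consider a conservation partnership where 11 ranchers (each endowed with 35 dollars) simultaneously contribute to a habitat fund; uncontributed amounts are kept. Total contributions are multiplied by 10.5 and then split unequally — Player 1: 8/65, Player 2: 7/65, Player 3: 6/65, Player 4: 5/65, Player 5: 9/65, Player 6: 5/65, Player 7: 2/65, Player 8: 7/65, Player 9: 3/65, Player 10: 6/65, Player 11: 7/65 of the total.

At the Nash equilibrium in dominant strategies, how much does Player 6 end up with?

A player with share s gets back 10.5·s per unit contributed, so full contribution is dominant for anyone with s > 1/10.5 = 0.0952 and zero contribution is dominant for anyone below.
The shares above 0.0952 belong to Player 1, Player 2, Player 5, Player 8 and Player 11, contributing 35 each; the remaining 6 contribute 0. Total contributed: 175.
Player 6 keeps 35 and receives 10.5 × 175 × 5/65 = 141.35 from the habitat fund, for a payoff of 176.35.

176.35 dollars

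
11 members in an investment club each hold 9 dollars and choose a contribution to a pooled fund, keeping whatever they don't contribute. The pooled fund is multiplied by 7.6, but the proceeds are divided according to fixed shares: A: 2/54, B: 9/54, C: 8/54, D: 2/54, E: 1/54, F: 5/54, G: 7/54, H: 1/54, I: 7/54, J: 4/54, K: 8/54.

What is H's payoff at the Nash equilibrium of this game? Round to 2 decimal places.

12.80 dollars

Player j's private return per contributed unit is 7.6 × (j's share). Contributing is weakly dominant for j when that share is at least 1/7.6 = 0.1316, and contributing 0 is dominant otherwise.
B, C and K clear that bar, contributing 9 each; the remaining 8 contribute 0. Total contributed: 27.
H keeps 9 and receives 7.6 × 27 × 1/54 = 3.80 from the pooled fund, for a payoff of 12.80.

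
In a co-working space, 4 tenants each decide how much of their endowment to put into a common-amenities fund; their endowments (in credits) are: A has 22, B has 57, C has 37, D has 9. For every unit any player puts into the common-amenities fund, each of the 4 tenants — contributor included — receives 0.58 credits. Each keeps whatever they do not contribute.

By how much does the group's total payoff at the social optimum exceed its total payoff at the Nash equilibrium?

The private return per contributed unit is 0.58 < 1 for everyone, so the Nash equilibrium is zero contribution and the group total is Σ E_j = 22 + 57 + 37 + 9 = 125.
Each contributed unit returns 2.320 to the group, so the social optimum is full contribution by everyone: group total = 2.320 × 125 = 290.00.
Efficiency loss = (2.320 − 1) × 125 = 165.00.

165.00 credits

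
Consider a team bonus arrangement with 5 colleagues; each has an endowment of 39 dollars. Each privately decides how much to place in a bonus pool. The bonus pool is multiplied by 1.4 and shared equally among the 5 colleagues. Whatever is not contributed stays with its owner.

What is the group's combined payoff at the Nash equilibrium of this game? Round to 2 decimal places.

Each contributed unit returns 1.4/5 = 0.2800 to its contributor — below 1 — so contributing 0 is dominant for every player. At the Nash equilibrium everyone keeps their 39, and the group total is 5 × 39 = 195.

195.00 dollars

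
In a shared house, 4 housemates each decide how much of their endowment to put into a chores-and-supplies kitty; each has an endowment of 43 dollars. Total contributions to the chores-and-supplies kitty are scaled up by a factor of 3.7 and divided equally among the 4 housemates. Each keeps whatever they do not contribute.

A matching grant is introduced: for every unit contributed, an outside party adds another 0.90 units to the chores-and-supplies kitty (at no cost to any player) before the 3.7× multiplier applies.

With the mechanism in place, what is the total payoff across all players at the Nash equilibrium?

1209.16 dollars

The effective private return per unit is now 3.7 × 1.90 / 4 = 1.7575 > 1, so every player's dominant strategy flips to full contribution.
So the Nash equilibrium is full contribution by all 4; the group earns 3.7 × 1.90 × 172 = 1209.16.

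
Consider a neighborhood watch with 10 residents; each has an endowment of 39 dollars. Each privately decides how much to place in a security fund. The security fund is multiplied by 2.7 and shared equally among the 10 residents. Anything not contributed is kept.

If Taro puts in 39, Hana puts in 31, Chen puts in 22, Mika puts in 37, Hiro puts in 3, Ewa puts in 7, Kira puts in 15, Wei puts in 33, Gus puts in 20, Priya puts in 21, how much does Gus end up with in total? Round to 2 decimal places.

80.56 dollars

Total contributed: 39 + 31 + 22 + 37 + 3 + 7 + 15 + 33 + 20 + 21 = 228.
Each receives 2.7 × 228 / 10 = 61.56 from the security fund.
Gus keeps 39 − 20 = 19, so Gus's payoff is 19 + 61.56 = 80.56.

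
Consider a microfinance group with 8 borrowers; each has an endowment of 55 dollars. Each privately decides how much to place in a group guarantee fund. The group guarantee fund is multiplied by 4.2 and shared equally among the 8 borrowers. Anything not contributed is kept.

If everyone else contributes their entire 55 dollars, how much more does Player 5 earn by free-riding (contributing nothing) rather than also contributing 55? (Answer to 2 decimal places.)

Switching from a contribution of 55 to 0 lets Player 5 keep an extra 55 dollars, but lowers the group guarantee fund by 55, which costs Player 5 their own share of that drop: 4.2/8 × 55 = 28.87.
Net gain = 55 − 28.87 = 26.13. The private return per contributed unit (0.5250) is below 1, so free-riding is indeed the best response regardless of what the others do.

26.13 dollars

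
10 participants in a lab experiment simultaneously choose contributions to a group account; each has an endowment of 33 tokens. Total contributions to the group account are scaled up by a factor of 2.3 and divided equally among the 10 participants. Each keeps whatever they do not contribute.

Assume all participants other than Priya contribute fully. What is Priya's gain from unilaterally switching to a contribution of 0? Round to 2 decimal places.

25.41 tokens

Switching from a contribution of 33 to 0 lets Priya keep an extra 33 tokens, but lowers the group account by 33, which costs Priya their own share of that drop: 2.3/10 × 33 = 7.59.
Net gain = 33 − 7.59 = 25.41. The private return per contributed unit (0.2300) is below 1, so free-riding is indeed the best response regardless of what the others do.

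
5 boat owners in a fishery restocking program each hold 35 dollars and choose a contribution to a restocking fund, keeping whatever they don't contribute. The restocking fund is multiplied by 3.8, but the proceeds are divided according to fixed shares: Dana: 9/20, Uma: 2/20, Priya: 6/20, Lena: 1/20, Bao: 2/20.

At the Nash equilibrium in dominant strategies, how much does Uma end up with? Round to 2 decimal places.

61.60 dollars

Each unit j contributes comes back to j as 3.8 × (j's share), so j prefers to contribute only if that share exceeds 1/3.8 = 0.2632; otherwise keeping the unit dominates.
The shares above 0.2632 belong to Dana and Priya, contributing 35 each; the remaining 3 contribute 0. Total contributed: 70.
Uma keeps 35 and receives 3.8 × 70 × 2/20 = 26.60 from the restocking fund, for a payoff of 61.60.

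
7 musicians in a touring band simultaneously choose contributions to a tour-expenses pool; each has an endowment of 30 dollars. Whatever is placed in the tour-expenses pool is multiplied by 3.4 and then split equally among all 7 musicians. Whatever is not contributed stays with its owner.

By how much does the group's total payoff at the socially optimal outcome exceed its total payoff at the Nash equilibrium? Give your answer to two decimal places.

Each contributed unit returns 3.4/7 = 0.4857 to its contributor — below 1 — so contributing 0 is dominant for every player. At the Nash equilibrium everyone keeps their 30, and the group total is 7 × 30 = 210.
Each contributed unit returns 3.400 to the group as a whole (0.4857 to each of 7 players), which exceeds 1, so the social optimum is full contribution: group total = 3.400 × 210 = 714.00.
Efficiency loss = 714.00 − 210 = 504.00.

504.00 dollars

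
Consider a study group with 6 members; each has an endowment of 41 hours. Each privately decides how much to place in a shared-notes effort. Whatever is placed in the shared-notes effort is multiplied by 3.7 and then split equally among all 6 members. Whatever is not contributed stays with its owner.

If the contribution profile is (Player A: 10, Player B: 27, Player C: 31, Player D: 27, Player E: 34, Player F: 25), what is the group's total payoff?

Total contributed: 10 + 27 + 31 + 27 + 34 + 25 = 154; total kept: 6 × 41 − 154 = 92.
The shared-notes effort pays out 3.7 × 154 = 569.80 in aggregate.
Group total = 92 + 569.80 = 661.80.

661.80 hours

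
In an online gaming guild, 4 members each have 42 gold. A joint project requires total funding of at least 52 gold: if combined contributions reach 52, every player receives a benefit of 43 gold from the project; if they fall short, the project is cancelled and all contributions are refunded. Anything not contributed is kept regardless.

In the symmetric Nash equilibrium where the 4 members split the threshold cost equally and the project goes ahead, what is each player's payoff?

Equal share of the threshold: 52/4 = 13.
At this profile no one gains by cutting their contribution: any cut drops the total below 52, the project is cancelled, contributions are refunded, and the deviator ends with 42, which is less than 42 − 13 + 43 = 72. Contributing more than 13 just wastes the excess. So contributing exactly 13 is a best response.
Each player's payoff: 42 − 13 + 43 = 72.

72 gold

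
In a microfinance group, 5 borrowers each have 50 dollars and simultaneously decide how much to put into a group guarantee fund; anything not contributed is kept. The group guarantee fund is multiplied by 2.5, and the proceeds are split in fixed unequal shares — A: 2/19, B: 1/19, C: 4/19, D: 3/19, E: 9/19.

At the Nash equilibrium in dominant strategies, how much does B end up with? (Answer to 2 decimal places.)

Player j's private return per contributed unit is 2.5 × (j's share). Contributing is weakly dominant for j when that share is at least 1/2.5 = 0.4000, and contributing 0 is dominant otherwise.
E alone (share 9/19) is above the threshold, contributing 50; the remaining 4 contribute 0. Total contributed: 50.
B keeps 50 and receives 2.5 × 50 × 1/19 = 6.58 from the group guarantee fund, for a payoff of 56.58.

56.58 dollars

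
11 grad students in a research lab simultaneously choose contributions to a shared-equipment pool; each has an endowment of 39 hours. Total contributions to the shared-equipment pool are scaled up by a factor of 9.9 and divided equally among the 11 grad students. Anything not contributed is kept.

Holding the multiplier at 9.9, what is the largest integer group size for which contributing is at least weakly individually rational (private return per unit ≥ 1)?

9

Private return per unit is 9.9/(group size), which is ≥ 1 whenever the group size is ≤ 9.9.
The largest such integer is 9.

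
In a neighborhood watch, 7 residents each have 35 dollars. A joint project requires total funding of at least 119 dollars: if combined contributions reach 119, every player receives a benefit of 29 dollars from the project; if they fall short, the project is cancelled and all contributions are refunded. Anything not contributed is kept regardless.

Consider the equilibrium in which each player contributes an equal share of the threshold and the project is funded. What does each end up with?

Equal share of the threshold: 119/7 = 17.
At this profile no one gains by cutting their contribution: any cut drops the total below 119, the project is cancelled, contributions are refunded, and the deviator ends with 35, which is less than 35 − 17 + 29 = 47. Contributing more than 17 just wastes the excess. So contributing exactly 17 is a best response.
Each player's payoff: 35 − 17 + 29 = 47.

47 dollars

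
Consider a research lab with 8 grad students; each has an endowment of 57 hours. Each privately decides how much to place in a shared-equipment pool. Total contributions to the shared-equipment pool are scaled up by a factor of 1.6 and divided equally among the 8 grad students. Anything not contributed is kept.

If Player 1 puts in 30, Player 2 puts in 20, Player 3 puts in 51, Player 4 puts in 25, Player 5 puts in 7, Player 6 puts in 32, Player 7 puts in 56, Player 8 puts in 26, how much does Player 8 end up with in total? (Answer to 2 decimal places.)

Total contributed: 30 + 20 + 51 + 25 + 7 + 32 + 56 + 26 = 247.
Each receives 1.6 × 247 / 8 = 49.40 from the shared-equipment pool.
Player 8 keeps 57 − 26 = 31, so Player 8's payoff is 31 + 49.40 = 80.40.

80.40 hours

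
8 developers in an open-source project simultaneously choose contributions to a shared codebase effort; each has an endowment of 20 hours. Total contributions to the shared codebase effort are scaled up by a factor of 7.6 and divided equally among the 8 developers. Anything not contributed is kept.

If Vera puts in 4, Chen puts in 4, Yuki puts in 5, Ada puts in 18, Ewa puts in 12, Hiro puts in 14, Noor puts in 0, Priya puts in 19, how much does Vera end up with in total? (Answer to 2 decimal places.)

88.20 hours

Total contributed: 4 + 4 + 5 + 18 + 12 + 14 + 0 + 19 = 76.
Each receives 7.6 × 76 / 8 = 72.20 from the shared codebase effort.
Vera keeps 20 − 4 = 16, so Vera's payoff is 16 + 72.20 = 88.20.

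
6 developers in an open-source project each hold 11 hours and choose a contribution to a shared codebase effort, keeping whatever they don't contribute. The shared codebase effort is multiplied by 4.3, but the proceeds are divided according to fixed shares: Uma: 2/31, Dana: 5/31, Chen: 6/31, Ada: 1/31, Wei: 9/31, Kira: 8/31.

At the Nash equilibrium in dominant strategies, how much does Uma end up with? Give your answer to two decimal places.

17.10 hours

Each unit j contributes comes back to j as 4.3 × (j's share), so j prefers to contribute only if that share exceeds 1/4.3 = 0.2326; otherwise keeping the unit dominates.
Wei and Kira are above the threshold, contributing 11 each; the remaining 4 contribute 0. Total contributed: 22.
Uma keeps 11 and receives 4.3 × 22 × 2/31 = 6.10 from the shared codebase effort, for a payoff of 17.10.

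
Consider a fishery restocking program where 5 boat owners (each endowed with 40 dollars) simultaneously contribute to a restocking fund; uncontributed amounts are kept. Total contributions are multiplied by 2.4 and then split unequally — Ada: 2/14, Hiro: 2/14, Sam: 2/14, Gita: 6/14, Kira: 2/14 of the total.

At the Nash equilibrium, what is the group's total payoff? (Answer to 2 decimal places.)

Each unit j contributes comes back to j as 2.4 × (j's share), so j prefers to contribute only if that share exceeds 1/2.4 = 0.4167; otherwise keeping the unit dominates.
The only share above 0.4167 is Gita's 6/14, contributing 40; the remaining 4 contribute 0. Total contributed: 40.
The restocking fund pays out 2.4 × 40 = 96.00 in total (split across the unequal shares, but the aggregate is all that matters for the group sum).
The 4 free-riders keep 40 each, adding 160. Group total = 160 + 96.00 = 256.00.

256.00 dollars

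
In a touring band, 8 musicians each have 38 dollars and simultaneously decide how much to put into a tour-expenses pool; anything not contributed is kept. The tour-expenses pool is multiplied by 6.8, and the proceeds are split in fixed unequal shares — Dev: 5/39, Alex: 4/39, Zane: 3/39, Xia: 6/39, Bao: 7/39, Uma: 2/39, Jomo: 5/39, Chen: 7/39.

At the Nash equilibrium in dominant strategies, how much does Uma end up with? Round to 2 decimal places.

Each unit j contributes comes back to j as 6.8 × (j's share), so j prefers to contribute only if that share exceeds 1/6.8 = 0.1471; otherwise keeping the unit dominates.
Xia, Bao and Chen clear that bar, contributing 38 each; the remaining 5 contribute 0. Total contributed: 114.
Uma keeps 38 and receives 6.8 × 114 × 2/39 = 39.75 from the tour-expenses pool, for a payoff of 77.75.

77.75 dollars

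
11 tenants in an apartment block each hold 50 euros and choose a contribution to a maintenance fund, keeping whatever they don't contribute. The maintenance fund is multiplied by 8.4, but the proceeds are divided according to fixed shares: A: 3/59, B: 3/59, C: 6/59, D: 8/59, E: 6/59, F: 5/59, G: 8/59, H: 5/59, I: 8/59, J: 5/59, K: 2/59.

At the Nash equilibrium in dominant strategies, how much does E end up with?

For player j, contributing a unit is worthwhile iff 8.4 × (j's share) ≥ 1, i.e. iff j's share is at least 0.1190.
D, G and I are above the threshold, contributing 50 each; the remaining 8 contribute 0. Total contributed: 150.
E keeps 50 and receives 8.4 × 150 × 6/59 = 128.14 from the maintenance fund, for a payoff of 178.14.

178.14 euros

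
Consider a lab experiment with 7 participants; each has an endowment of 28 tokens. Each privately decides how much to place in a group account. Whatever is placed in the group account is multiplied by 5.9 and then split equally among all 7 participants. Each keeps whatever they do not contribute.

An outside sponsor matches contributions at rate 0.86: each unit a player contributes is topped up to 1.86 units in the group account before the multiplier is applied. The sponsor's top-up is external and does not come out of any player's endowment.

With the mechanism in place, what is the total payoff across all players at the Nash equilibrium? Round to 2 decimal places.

2150.90 tokens

The effective private return per unit is now 5.9 × 1.86 / 7 = 1.5677 > 1, so every player's dominant strategy flips to full contribution.
At the Nash equilibrium everyone contributes 28. Group total payoff = 5.9 × 1.86 × 196 = 2150.90.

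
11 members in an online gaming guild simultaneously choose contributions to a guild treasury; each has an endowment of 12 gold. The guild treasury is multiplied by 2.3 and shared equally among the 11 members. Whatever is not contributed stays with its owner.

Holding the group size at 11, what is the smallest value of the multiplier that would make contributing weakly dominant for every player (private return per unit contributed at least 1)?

11

A contributed unit returns (multiplier)/11 to its contributor.
This reaches 1 exactly when the multiplier is 11.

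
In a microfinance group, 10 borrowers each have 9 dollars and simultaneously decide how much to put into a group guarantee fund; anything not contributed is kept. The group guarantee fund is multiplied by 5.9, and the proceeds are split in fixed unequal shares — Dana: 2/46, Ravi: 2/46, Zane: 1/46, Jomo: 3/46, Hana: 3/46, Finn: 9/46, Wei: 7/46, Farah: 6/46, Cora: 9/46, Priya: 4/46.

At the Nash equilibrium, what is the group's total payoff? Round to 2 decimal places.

Each unit j contributes comes back to j as 5.9 × (j's share), so j prefers to contribute only if that share exceeds 1/5.9 = 0.1695; otherwise keeping the unit dominates.
The shares above 0.1695 belong to Finn and Cora, contributing 9 each; the remaining 8 contribute 0. Total contributed: 18.
The group guarantee fund pays out 5.9 × 18 = 106.20 in total (split across the unequal shares, but the aggregate is all that matters for the group sum).
The 8 free-riders keep 9 each, adding 72. Group total = 72 + 106.20 = 178.20.

178.20 dollars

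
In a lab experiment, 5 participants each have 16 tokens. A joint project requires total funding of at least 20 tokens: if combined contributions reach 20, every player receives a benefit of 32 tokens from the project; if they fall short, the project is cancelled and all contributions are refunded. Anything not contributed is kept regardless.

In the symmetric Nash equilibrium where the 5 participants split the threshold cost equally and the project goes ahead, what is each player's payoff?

44 tokens

Equal share of the threshold: 20/5 = 4.
At this profile no one gains by cutting their contribution: any cut drops the total below 20, the project is cancelled, contributions are refunded, and the deviator ends with 16, which is less than 16 − 4 + 32 = 44. Contributing more than 4 just wastes the excess. So contributing exactly 4 is a best response.
Each player's payoff: 16 − 4 + 32 = 44.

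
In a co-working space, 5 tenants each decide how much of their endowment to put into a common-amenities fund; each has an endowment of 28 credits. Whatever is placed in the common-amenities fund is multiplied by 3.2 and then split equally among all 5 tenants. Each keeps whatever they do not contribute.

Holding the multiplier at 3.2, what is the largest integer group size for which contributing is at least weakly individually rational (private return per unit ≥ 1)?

3

Private return per unit is 3.2/(group size), which is ≥ 1 whenever the group size is ≤ 3.2.
The largest such integer is 3.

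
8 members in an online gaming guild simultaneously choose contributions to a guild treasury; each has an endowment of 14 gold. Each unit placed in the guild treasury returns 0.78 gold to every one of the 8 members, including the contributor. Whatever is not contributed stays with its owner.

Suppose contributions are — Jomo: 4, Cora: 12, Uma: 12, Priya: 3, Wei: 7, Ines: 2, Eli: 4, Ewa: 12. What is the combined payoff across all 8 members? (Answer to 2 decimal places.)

Total contributed: 4 + 12 + 12 + 3 + 7 + 2 + 4 + 12 = 56; total kept: 8 × 14 − 56 = 56.
The guild treasury pays out 0.78 × 8 × 56 = 349.44 in aggregate.
Group total = 56 + 349.44 = 405.44.

405.44 gold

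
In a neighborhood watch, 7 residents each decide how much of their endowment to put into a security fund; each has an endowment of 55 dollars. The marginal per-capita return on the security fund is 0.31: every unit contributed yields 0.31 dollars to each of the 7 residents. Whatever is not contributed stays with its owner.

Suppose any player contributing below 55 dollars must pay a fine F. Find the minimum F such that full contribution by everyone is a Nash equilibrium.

37.95 dollars

Given the others contribute fully, the best deviation is to contribute 0 (any partial contribution still incurs the fine and gives up units whose private return 0.31 is below 1).
Deviating from 55 to 0 saves 55 dollars but forfeits the deviator's share of the drop in the security fund: 0.31 × 55 = 17.05.
So the deviation gain is 55 − 17.05 = 37.95, and the fine must be at least 37.95 dollars to wipe it out.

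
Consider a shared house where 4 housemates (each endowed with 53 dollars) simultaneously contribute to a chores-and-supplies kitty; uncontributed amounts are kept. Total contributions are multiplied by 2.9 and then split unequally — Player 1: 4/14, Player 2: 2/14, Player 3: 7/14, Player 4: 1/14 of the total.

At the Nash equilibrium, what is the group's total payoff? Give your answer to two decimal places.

Player j's private return per contributed unit is 2.9 × (j's share). Contributing is weakly dominant for j when that share is at least 1/2.9 = 0.3448, and contributing 0 is dominant otherwise.
Player 3 alone (share 7/14) is above the threshold, contributing 53; the remaining 3 contribute 0. Total contributed: 53.
The chores-and-supplies kitty pays out 2.9 × 53 = 153.70 in total (split across the unequal shares, but the aggregate is all that matters for the group sum).
The 3 free-riders keep 53 each, adding 159. Group total = 159 + 153.70 = 312.70.

312.70 dollars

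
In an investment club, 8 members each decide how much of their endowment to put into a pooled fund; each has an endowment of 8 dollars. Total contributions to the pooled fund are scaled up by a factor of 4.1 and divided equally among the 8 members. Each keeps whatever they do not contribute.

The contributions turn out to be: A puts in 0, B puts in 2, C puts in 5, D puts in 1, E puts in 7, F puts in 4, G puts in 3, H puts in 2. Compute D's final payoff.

Total contributed: 0 + 2 + 5 + 1 + 7 + 4 + 3 + 2 = 24.
Each receives 4.1 × 24 / 8 = 12.30 from the pooled fund.
D keeps 8 − 1 = 7, so D's payoff is 7 + 12.30 = 19.30.

19.30 dollars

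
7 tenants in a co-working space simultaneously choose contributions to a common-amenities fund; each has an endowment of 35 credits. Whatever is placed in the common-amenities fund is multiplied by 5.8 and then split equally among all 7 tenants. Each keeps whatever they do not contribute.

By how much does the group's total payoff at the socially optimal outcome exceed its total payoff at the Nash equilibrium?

1176.00 credits

Each contributed unit returns 5.8/7 = 0.8286 to its contributor — below 1 — so contributing 0 is dominant for every player. At the Nash equilibrium everyone keeps their 35, and the group total is 7 × 35 = 245.
Each contributed unit returns 5.800 to the group as a whole (0.8286 to each of 7 players), which exceeds 1, so the social optimum is full contribution: group total = 5.800 × 245 = 1421.00.
Efficiency loss = 1421.00 − 245 = 1176.00.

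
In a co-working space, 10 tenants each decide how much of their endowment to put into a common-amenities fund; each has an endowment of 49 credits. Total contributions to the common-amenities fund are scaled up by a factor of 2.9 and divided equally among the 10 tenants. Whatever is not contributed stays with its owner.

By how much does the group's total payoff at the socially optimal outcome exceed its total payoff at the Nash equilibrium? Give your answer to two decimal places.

Each contributed unit returns 2.9/10 = 0.2900 to its contributor — below 1 — so contributing 0 is dominant for every player. At the Nash equilibrium everyone keeps their 49, and the group total is 10 × 49 = 490.
Each contributed unit returns 2.900 to the group as a whole (0.2900 to each of 10 players), which exceeds 1, so the social optimum is full contribution: group total = 2.900 × 490 = 1421.00.
Efficiency loss = 1421.00 − 490 = 931.00.

931.00 credits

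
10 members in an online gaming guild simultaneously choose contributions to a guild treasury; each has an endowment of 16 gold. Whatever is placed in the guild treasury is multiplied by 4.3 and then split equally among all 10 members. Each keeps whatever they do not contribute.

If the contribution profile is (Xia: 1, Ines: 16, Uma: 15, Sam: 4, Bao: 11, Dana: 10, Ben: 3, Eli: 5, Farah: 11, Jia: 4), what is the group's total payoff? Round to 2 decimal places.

424.00 gold

Total contributed: 1 + 16 + 15 + 4 + 11 + 10 + 3 + 5 + 11 + 4 = 80; total kept: 10 × 16 − 80 = 80.
The guild treasury pays out 4.3 × 80 = 344.00 in aggregate.
Group total = 80 + 344.00 = 424.00.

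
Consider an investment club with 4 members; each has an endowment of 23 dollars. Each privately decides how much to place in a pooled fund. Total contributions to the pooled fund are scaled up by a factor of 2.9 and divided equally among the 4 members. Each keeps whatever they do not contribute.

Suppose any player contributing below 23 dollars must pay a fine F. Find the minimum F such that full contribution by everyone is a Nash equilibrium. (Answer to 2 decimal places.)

6.33 dollars

Given the others contribute fully, the best deviation is to contribute 0 (any partial contribution still incurs the fine and gives up units whose private return 0.7250 is below 1).
Deviating from 23 to 0 saves 23 dollars but forfeits the deviator's share of the drop in the pooled fund: 2.9/4 × 23 = 16.67.
So the deviation gain is 23 − 16.67 = 6.33, and the fine must be at least 6.33 dollars to wipe it out.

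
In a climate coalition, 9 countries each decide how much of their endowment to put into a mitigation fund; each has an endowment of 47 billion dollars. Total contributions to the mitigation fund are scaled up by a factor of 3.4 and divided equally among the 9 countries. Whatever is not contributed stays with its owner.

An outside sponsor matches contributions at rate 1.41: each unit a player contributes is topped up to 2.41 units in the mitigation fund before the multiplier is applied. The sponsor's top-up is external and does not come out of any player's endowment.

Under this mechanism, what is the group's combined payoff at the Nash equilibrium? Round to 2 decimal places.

With the mechanism, a contributed unit returns 3.4 × 2.41 / 9 = 0.9104 per unit of net cost — still below 1 — so contributing 0 remains dominant for every player.
At the Nash equilibrium no one contributes; group total payoff = 9 × 47 = 423.

423.00 billion dollars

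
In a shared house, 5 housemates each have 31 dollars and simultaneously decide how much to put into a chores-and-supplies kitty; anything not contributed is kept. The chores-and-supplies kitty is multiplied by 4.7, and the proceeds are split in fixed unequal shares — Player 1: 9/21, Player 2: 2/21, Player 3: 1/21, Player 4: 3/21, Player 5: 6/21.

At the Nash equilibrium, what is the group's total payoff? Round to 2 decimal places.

A player with share s gets back 4.7·s per unit contributed, so full contribution is dominant for anyone with s > 1/4.7 = 0.2128 and zero contribution is dominant for anyone below.
The shares above 0.2128 belong to Player 1 and Player 5, contributing 31 each; the remaining 3 contribute 0. Total contributed: 62.
The chores-and-supplies kitty pays out 4.7 × 62 = 291.40 in total (split across the unequal shares, but the aggregate is all that matters for the group sum).
The 3 free-riders keep 31 each, adding 93. Group total = 93 + 291.40 = 384.40.

384.40 dollars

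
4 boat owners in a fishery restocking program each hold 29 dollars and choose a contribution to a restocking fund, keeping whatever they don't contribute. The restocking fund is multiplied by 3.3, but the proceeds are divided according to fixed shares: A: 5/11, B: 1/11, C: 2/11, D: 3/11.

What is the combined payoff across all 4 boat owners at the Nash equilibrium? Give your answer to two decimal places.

Each unit j contributes comes back to j as 3.3 × (j's share), so j prefers to contribute only if that share exceeds 1/3.3 = 0.3030; otherwise keeping the unit dominates.
Only A (5/11) clears that bar, contributing 29; the remaining 3 contribute 0. Total contributed: 29.
The restocking fund pays out 3.3 × 29 = 95.70 in total (split across the unequal shares, but the aggregate is all that matters for the group sum).
The 3 free-riders keep 29 each, adding 87. Group total = 87 + 95.70 = 182.70.

182.70 dollars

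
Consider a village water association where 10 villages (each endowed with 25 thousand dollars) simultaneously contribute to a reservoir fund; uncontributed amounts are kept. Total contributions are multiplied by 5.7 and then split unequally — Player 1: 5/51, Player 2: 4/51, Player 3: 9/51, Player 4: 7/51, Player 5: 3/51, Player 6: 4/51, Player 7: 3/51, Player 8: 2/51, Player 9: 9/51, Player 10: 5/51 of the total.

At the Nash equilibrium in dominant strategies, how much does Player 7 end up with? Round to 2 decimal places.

A player with share s gets back 5.7·s per unit contributed, so full contribution is dominant for anyone with s > 1/5.7 = 0.1754 and zero contribution is dominant for anyone below.
Player 3 and Player 9 are above the threshold, contributing 25 each; the remaining 8 contribute 0. Total contributed: 50.
Player 7 keeps 25 and receives 5.7 × 50 × 3/51 = 16.76 from the reservoir fund, for a payoff of 41.76.

41.76 thousand dollars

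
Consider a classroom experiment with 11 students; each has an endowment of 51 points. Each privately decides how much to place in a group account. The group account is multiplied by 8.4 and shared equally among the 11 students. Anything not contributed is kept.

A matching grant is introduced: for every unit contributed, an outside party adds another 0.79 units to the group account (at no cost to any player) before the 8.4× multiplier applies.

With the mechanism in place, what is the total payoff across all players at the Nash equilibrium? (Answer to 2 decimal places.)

8435.20 points

With the mechanism, a contributed unit returns 8.4 × 1.79 / 11 = 1.3669 per unit of net cost to the contributor — now above 1 — so contributing fully is weakly dominant for every player.
At the Nash equilibrium everyone contributes 51. Group total payoff = 8.4 × 1.79 × 561 = 8435.20.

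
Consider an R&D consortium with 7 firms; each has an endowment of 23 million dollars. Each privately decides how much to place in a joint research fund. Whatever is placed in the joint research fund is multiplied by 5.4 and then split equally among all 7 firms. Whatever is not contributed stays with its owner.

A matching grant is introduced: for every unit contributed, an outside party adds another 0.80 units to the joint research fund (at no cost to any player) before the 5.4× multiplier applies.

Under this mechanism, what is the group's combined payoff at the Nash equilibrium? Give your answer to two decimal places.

Under the mechanism each unit contributed yields 5.4 × 1.80 / 7 = 1.3886 back to its contributor per unit of net cost, which exceeds 1, making full contribution the dominant choice for everyone.
At the Nash equilibrium everyone contributes 23. Group total payoff = 5.4 × 1.80 × 161 = 1564.92.

1564.92 million dollars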